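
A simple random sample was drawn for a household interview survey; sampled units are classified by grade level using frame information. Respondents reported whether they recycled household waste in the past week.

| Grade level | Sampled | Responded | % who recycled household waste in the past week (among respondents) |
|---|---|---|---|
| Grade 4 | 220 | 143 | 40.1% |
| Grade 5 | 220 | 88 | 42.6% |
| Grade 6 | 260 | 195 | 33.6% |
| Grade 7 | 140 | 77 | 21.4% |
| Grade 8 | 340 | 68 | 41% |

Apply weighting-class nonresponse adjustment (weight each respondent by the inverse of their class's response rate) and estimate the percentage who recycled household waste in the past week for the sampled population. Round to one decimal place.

37.2%

Class response rates: Grade 4 143/220 = 65%, Grade 5 88/220 = 40%, Grade 6 195/260 = 75%, Grade 7 77/140 = 55%, Grade 8 68/340 = 20%.
With weight = n_sampled/n_responded per class, the weighted class total is n_sampled:
  Grade 4: 220 × 40.1 = 8822
  Grade 5: 220 × 42.6 = 9372
  Grade 6: 260 × 33.6 = 8736
  Grade 7: 140 × 21.4 = 2996
  Grade 8: 340 × 41 = 13,940
Adjusted estimate = 43,866 / 1,180 = 37.1746 → 37.2%.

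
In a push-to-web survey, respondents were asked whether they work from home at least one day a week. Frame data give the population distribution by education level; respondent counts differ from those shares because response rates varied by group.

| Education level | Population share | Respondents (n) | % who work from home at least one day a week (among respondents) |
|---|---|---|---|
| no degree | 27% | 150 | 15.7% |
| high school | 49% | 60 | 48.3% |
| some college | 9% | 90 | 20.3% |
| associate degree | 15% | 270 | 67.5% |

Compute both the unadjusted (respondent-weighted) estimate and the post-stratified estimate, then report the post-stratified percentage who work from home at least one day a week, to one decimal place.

39.9%

Without adjustment, the pooled respondent share is:
  (150/570)×15.7 + (60/570)×48.3 + (90/570)×20.3 + (270/570)×67.5 = 44.3947%
Reweighting by population education level shares:
  0.27×15.7 + 0.49×48.3 + 0.09×20.3 + 0.15×67.5 = 39.858%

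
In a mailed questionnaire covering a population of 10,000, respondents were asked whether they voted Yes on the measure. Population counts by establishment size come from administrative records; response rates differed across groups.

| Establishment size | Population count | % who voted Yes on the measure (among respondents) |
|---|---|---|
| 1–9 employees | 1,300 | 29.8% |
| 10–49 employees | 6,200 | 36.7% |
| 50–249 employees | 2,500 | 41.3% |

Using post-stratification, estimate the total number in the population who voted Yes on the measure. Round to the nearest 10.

3,700

Each cell contributes its population count × the respondent rate:
  1–9 employees: 1,300 × 29.8% = 387.4
  10–49 employees: 6,200 × 36.7% = 2275.4
  50–249 employees: 2,500 × 41.3% = 1032.5
Estimated total = 3695.3 → 3,700.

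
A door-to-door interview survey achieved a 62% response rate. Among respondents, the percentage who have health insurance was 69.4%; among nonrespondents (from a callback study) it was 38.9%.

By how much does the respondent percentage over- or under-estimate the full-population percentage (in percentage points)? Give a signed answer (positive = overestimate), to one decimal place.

+11.6 percentage points

Nonresponse fraction = 1 − 0.62 = 0.38.
Bias = (nonresponse fraction) × (respondent percentage − nonrespondent percentage)
     = 0.38 × (69.4 − 38.9) = 0.38 × 30.5 = 11.59.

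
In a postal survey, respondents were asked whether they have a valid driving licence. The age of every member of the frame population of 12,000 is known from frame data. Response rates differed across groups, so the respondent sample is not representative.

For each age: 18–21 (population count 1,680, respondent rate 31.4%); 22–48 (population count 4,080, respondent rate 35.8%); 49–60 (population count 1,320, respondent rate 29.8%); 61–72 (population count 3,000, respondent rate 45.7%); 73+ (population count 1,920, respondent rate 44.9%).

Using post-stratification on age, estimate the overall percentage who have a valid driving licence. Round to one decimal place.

38.5%

Each cell contributes population-share × respondent value:
  18–21: (1,680/12,000) × 31.4 = 4.396
  22–48: (4,080/12,000) × 35.8 = 12.172
  49–60: (1,320/12,000) × 29.8 = 3.278
  61–72: (3,000/12,000) × 45.7 = 11.425
  73+: (1,920/12,000) × 44.9 = 7.184
Post-stratified estimate = 38.455 → 38.5%.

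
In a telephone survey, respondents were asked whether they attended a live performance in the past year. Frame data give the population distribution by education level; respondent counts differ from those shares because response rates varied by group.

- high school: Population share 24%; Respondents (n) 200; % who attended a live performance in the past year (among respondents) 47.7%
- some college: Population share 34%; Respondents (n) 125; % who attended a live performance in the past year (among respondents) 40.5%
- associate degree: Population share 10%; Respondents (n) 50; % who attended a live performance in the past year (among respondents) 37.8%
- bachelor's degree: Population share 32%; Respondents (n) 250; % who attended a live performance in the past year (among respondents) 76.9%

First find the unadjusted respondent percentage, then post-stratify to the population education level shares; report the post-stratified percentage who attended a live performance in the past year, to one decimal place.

53.6%

Unadjusted (pooled respondent) estimate weights by respondent counts:
  (200/625)×47.7 + (125/625)×40.5 + (50/625)×37.8 + (250/625)×76.9 = 57.148%
Post-stratified estimate weights by population shares:
  0.24×47.7 + 0.34×40.5 + 0.1×37.8 + 0.32×76.9 = 53.606%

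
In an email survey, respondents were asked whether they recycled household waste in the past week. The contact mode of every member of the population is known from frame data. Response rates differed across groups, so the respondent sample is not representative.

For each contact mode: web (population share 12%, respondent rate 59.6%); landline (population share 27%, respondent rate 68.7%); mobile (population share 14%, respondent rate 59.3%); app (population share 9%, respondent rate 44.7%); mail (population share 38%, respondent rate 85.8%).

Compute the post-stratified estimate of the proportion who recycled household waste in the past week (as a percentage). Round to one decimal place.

Post-stratification weights by population share, not respondent share:
  web: 0.12 × 59.6 = 7.152
  landline: 0.27 × 68.7 = 18.549
  mobile: 0.14 × 59.3 = 8.302
  app: 0.09 × 44.7 = 4.023
  mail: 0.38 × 85.8 = 32.604
Post-stratified estimate = 70.63 → 70.6%.

70.6%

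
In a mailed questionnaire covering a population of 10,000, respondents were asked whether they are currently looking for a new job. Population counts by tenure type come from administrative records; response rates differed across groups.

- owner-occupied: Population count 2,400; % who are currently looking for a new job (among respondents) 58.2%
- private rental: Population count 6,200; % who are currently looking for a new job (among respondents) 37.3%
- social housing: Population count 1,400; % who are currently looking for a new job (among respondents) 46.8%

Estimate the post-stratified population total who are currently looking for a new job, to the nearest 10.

4,360

Each cell contributes its population count × the respondent rate:
  owner-occupied: 2,400 × 58.2% = 1396.8
  private rental: 6,200 × 37.3% = 2312.6
  social housing: 1,400 × 46.8% = 655.2
Estimated total = 4364.6 → 4,360.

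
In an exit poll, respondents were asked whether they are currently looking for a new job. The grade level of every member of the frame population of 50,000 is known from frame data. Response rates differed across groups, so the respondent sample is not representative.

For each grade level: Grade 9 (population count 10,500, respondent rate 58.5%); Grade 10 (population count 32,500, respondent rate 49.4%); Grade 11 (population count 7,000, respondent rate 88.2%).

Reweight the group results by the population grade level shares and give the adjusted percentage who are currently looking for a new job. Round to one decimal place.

Reweight to the known grade level distribution:
  Grade 9: (10,500/50,000) × 58.5 = 12.285
  Grade 10: (32,500/50,000) × 49.4 = 32.11
  Grade 11: (7,000/50,000) × 88.2 = 12.348
Post-stratified estimate = 56.743 → 56.7%.

56.7%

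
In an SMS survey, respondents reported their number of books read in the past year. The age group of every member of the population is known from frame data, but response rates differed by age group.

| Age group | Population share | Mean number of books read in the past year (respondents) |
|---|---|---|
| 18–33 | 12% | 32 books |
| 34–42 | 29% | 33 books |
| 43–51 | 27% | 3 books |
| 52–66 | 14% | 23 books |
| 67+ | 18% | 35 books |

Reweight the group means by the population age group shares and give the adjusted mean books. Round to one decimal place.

23.7

Weight each group's respondent value by its population share:
  18–33: 0.12 × 32 = 3.84
  34–42: 0.29 × 33 = 9.57
  43–51: 0.27 × 3 = 0.81
  52–66: 0.14 × 23 = 3.22
  67+: 0.18 × 35 = 6.3
Post-stratified estimate = 23.74 → 23.7.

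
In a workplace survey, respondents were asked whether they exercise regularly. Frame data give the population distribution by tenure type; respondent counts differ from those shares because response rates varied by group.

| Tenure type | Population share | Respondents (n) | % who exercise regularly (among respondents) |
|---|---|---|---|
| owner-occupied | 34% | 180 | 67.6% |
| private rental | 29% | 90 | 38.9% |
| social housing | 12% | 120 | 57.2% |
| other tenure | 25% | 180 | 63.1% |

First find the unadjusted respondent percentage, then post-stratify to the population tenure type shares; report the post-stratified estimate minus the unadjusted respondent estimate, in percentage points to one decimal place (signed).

Naive respondent-only estimate (weights = respondent counts):
  (180/570)×67.6 + (90/570)×38.9 + (120/570)×57.2 + (180/570)×63.1 = 59.4579%
Post-stratifying to population shares instead:
  0.34×67.6 + 0.29×38.9 + 0.12×57.2 + 0.25×63.1 = 56.904%
Difference = 56.904 − 59.4579 = -2.5539 pp.

-2.6 percentage points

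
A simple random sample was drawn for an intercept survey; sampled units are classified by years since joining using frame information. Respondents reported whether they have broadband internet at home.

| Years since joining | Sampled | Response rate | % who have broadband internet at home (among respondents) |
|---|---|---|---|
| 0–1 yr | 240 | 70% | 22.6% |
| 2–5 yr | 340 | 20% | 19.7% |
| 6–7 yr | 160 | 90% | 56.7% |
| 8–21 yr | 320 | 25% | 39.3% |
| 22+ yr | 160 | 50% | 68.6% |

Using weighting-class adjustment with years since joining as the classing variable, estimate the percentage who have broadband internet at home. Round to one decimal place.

36.7%

Weighting each respondent by the inverse class response rate inflates each class back to its sampled size, so the class weight is n_sampled:
  0–1 yr: 240 × 22.6 = 5424
  2–5 yr: 340 × 19.7 = 6698
  6–7 yr: 160 × 56.7 = 9072
  8–21 yr: 320 × 39.3 = 12,576
  22+ yr: 160 × 68.6 = 10,976
Adjusted estimate = 44,746 / 1,220 = 36.677 → 36.7%.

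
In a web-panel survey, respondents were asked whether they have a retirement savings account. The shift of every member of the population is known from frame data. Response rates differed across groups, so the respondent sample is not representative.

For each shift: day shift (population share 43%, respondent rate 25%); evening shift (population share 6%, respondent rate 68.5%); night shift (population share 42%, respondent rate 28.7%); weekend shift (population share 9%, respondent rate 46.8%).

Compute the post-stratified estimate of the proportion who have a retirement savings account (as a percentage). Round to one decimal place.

Each cell contributes population-share × respondent value:
  day shift: 0.43 × 25 = 10.75
  evening shift: 0.06 × 68.5 = 4.11
  night shift: 0.42 × 28.7 = 12.054
  weekend shift: 0.09 × 46.8 = 4.212
Post-stratified estimate = 31.126 → 31.1%.

31.1%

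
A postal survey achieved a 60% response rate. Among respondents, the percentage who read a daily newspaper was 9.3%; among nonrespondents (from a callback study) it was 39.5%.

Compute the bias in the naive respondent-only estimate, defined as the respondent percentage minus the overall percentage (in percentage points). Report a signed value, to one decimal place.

-12.1 percentage points

Nonresponse fraction = 1 − 0.6 = 0.4.
Bias = (nonresponse fraction) × (respondent percentage − nonrespondent percentage)
     = 0.4 × (9.3 − 39.5) = 0.4 × -30.2 = -12.08.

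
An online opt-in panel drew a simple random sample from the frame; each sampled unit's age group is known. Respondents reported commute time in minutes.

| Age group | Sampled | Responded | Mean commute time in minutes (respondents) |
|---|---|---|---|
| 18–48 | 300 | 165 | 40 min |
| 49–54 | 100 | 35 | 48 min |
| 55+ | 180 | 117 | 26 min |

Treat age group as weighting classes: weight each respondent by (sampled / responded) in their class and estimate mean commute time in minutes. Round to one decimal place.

37.0

Class response rates: 18–48 165/300 = 55%, 49–54 35/100 = 35%, 55+ 117/180 = 65%.
Inverse-response-rate weighting restores each class to its sampled count, so class totals weight by n_sampled:
  18–48: 300 × 40 = 12,000
  49–54: 100 × 48 = 4800
  55+: 180 × 26 = 4680
Adjusted estimate = 21,480 / 580 = 37.0345 → 37.0.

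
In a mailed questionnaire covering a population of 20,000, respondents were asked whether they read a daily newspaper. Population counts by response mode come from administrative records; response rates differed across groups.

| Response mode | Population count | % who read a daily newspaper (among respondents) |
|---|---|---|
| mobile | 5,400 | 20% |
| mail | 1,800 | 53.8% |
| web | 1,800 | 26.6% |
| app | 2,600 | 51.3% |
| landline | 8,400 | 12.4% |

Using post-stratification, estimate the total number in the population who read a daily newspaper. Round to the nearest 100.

Apply each group's respondent rate to its population count:
  mobile: 5,400 × 20% = 1080
  mail: 1,800 × 53.8% = 968.4
  web: 1,800 × 26.6% = 478.8
  app: 2,600 × 51.3% = 1333.8
  landline: 8,400 × 12.4% = 1041.6
Estimated total = 4902.6 → 4,900.

4,900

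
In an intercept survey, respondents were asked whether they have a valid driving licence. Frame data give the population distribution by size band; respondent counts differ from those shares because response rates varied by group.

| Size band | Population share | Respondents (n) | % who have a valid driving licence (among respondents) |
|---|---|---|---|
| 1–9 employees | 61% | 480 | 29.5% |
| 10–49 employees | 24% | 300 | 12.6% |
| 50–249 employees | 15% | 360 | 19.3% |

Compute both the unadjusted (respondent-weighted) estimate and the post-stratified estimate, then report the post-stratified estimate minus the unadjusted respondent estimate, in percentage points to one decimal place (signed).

+2.1 percentage points

Unadjusted (pooled respondent) estimate weights by respondent counts:
  (480/1140)×29.5 + (300/1140)×12.6 + (360/1140)×19.3 = 21.8316%
Reweighting by population size band shares:
  0.61×29.5 + 0.24×12.6 + 0.15×19.3 = 23.914%
Difference = 23.914 − 21.8316 = 2.0824 pp.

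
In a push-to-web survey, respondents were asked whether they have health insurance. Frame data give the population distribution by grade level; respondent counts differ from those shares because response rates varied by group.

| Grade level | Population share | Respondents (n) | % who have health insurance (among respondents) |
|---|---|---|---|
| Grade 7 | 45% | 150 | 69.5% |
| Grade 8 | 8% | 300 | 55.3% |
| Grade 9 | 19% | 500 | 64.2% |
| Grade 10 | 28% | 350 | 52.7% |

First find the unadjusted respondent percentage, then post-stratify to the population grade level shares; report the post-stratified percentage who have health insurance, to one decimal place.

Unadjusted (pooled respondent) estimate weights by respondent counts:
  (150/1300)×69.5 + (300/1300)×55.3 + (500/1300)×64.2 + (350/1300)×52.7 = 59.6615%
Reweighting by population grade level shares:
  0.45×69.5 + 0.08×55.3 + 0.19×64.2 + 0.28×52.7 = 62.653%

62.7%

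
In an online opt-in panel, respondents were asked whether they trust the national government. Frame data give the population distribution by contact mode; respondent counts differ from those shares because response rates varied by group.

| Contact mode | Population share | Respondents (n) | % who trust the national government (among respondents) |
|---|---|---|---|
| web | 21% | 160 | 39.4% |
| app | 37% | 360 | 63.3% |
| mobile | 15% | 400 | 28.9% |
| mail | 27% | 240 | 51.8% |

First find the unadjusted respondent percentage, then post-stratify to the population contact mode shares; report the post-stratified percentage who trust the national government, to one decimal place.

50.0%

Unadjusted (pooled respondent) estimate weights by respondent counts:
  (160/1160)×39.4 + (360/1160)×63.3 + (400/1160)×28.9 + (240/1160)×51.8 = 45.7621%
Post-stratified estimate weights by population shares:
  0.21×39.4 + 0.37×63.3 + 0.15×28.9 + 0.27×51.8 = 50.016%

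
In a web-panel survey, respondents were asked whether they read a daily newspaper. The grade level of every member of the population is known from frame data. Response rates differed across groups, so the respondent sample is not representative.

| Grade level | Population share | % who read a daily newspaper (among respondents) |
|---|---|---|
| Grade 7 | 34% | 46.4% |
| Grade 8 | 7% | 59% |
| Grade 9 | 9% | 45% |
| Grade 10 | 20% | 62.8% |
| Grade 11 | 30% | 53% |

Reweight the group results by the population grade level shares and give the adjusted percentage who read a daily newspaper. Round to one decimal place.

52.4%

Post-stratification weights by population share, not respondent share:
  Grade 7: 0.34 × 46.4 = 15.776
  Grade 8: 0.07 × 59 = 4.13
  Grade 9: 0.09 × 45 = 4.05
  Grade 10: 0.2 × 62.8 = 12.56
  Grade 11: 0.3 × 53 = 15.9
Post-stratified estimate = 52.416 → 52.4%.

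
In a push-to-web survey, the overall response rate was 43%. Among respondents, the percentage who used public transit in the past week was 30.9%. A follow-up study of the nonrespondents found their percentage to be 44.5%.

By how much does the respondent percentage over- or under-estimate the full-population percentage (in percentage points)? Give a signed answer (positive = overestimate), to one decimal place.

Nonresponse fraction = 1 − 0.43 = 0.57.
Bias = (nonresponse fraction) × (respondent percentage − nonrespondent percentage)
     = 0.57 × (30.9 − 44.5) = 0.57 × -13.6 = -7.752.

-7.8 percentage points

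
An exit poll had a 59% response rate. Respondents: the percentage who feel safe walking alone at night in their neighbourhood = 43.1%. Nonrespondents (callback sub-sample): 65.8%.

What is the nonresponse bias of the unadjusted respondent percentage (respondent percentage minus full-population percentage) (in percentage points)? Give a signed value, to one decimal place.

-9.3 percentage points

Nonresponse fraction = 1 − 0.59 = 0.41.
Bias = (nonresponse fraction) × (respondent percentage − nonrespondent percentage)
     = 0.41 × (43.1 − 65.8) = 0.41 × -22.7 = -9.307.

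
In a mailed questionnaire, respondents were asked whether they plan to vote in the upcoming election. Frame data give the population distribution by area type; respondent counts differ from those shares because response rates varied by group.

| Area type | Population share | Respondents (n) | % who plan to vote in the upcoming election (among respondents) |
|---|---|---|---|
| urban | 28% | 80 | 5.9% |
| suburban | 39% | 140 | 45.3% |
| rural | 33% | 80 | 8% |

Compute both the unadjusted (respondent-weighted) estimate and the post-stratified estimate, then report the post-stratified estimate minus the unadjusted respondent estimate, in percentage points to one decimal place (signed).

Naive respondent-only estimate (weights = respondent counts):
  (80/300)×5.9 + (140/300)×45.3 + (80/300)×8 = 24.8467%
Reweighting by population area type shares:
  0.28×5.9 + 0.39×45.3 + 0.33×8 = 21.959%
Difference = 21.959 − 24.8467 = -2.8877 pp.

-2.9 percentage points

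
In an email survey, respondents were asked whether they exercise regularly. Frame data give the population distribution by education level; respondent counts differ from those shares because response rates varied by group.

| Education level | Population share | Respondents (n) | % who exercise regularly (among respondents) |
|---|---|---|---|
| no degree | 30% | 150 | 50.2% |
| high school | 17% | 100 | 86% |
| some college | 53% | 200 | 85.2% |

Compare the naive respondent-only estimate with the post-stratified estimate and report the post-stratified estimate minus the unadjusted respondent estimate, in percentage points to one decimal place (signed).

+1.1 percentage points

Naive respondent-only estimate (weights = respondent counts):
  (150/450)×50.2 + (100/450)×86 + (200/450)×85.2 = 73.7111%
Post-stratified estimate weights by population shares:
  0.3×50.2 + 0.17×86 + 0.53×85.2 = 74.836%
Difference = 74.836 − 73.7111 = 1.1249 pp.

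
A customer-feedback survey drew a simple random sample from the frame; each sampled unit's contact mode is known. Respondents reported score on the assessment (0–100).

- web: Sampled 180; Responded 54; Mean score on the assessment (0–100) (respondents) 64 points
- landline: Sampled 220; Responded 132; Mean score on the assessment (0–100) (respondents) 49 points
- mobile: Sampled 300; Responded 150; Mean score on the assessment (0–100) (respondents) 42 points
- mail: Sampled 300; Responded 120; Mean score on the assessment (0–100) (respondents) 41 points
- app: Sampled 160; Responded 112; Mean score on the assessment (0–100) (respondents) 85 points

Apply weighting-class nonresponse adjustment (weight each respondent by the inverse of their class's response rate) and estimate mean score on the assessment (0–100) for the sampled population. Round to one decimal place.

Response rates by class: web 54/180 = 30%, landline 132/220 = 60%, mobile 150/300 = 50%, mail 120/300 = 40%, app 112/160 = 70%.
Each respondent's weight = sampled/responded in their class; summing within a class gives n_sampled, so:
  web: 180 × 64 = 11,520
  landline: 220 × 49 = 10,780
  mobile: 300 × 42 = 12,600
  mail: 300 × 41 = 12,300
  app: 160 × 85 = 13,600
Adjusted estimate = 60,800 / 1,160 = 52.4138 → 52.4.

52.4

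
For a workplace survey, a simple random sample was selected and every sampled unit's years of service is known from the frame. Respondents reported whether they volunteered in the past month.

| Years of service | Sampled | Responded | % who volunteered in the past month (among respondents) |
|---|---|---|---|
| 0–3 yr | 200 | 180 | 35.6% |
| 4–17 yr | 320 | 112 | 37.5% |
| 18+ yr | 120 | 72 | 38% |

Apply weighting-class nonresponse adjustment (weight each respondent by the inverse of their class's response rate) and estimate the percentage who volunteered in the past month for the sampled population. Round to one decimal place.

37.0%

Response rates by class: 0–3 yr 180/200 = 90%, 4–17 yr 112/320 = 35%, 18+ yr 72/120 = 60%.
Each respondent's weight = sampled/responded in their class; summing within a class gives n_sampled, so:
  0–3 yr: 200 × 35.6 = 7120
  4–17 yr: 320 × 37.5 = 12,000
  18+ yr: 120 × 38 = 4560
Adjusted estimate = 23,680 / 640 = 37 → 37.0%.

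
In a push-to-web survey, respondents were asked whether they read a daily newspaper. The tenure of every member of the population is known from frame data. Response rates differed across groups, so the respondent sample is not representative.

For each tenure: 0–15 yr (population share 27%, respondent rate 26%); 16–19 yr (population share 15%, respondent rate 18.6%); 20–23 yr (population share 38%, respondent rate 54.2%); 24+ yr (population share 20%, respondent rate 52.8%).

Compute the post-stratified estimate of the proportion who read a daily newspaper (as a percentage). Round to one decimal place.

41.0%

Reweight to the known tenure distribution:
  0–15 yr: 0.27 × 26 = 7.02
  16–19 yr: 0.15 × 18.6 = 2.79
  20–23 yr: 0.38 × 54.2 = 20.596
  24+ yr: 0.2 × 52.8 = 10.56
Post-stratified estimate = 40.966 → 41.0%.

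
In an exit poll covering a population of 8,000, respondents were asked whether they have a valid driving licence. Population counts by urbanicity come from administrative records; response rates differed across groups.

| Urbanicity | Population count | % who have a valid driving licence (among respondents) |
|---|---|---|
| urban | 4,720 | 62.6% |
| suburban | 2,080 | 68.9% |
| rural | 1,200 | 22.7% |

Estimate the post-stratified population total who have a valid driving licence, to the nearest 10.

Apply each group's respondent rate to its population count:
  urban: 4,720 × 62.6% = 2954.72
  suburban: 2,080 × 68.9% = 1433.12
  rural: 1,200 × 22.7% = 272.4
Estimated total = 4660.24 → 4,660.

4,660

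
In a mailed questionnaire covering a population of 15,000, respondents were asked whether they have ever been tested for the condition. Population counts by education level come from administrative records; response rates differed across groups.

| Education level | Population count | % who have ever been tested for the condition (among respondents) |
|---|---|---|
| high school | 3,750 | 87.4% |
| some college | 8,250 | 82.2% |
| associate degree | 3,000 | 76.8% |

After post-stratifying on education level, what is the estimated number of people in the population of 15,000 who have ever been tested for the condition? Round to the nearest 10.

12,360

Apply each group's respondent rate to its population count:
  high school: 3,750 × 87.4% = 3277.5
  some college: 8,250 × 82.2% = 6781.5
  associate degree: 3,000 × 76.8% = 2304
Estimated total = 12,363 → 12,360.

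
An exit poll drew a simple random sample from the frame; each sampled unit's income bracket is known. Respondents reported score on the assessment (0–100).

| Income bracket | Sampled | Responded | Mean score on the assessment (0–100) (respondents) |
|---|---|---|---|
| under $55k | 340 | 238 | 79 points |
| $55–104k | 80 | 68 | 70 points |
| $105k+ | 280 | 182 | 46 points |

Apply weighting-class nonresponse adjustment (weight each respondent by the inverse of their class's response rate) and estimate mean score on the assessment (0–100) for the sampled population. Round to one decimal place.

Class response rates: under $55k 238/340 = 70%, $55–104k 68/80 = 85%, $105k+ 182/280 = 65%.
Inverse-response-rate weighting restores each class to its sampled count, so class totals weight by n_sampled:
  under $55k: 340 × 79 = 26,860
  $55–104k: 80 × 70 = 5600
  $105k+: 280 × 46 = 12,880
Adjusted estimate = 45,340 / 700 = 64.7714 → 64.8.

64.8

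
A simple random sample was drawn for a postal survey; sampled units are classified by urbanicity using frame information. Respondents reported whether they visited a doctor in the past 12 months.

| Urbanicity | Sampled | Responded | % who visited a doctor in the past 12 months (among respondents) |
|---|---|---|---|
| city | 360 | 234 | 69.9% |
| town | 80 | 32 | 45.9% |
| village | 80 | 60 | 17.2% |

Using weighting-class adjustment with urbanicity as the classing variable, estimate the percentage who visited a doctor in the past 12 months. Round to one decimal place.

58.1%

Class response rates: city 234/360 = 65%, town 32/80 = 40%, village 60/80 = 75%.
With weight = n_sampled/n_responded per class, the weighted class total is n_sampled:
  city: 360 × 69.9 = 25164
  town: 80 × 45.9 = 3672
  village: 80 × 17.2 = 1376
Adjusted estimate = 30212 / 520 = 58.1 → 58.1%.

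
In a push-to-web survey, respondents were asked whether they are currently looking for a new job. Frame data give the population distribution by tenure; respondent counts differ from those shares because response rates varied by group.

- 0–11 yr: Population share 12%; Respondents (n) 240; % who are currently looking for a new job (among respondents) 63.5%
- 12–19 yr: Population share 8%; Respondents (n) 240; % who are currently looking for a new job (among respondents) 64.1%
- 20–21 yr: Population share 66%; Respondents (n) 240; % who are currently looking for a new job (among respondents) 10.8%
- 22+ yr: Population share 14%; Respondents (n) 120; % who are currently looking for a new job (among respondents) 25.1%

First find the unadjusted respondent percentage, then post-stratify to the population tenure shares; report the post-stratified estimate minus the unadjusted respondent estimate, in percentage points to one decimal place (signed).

-19.7 percentage points

Naive respondent-only estimate (weights = respondent counts):
  (240/840)×63.5 + (240/840)×64.1 + (240/840)×10.8 + (120/840)×25.1 = 43.1286%
Post-stratified estimate weights by population shares:
  0.12×63.5 + 0.08×64.1 + 0.66×10.8 + 0.14×25.1 = 23.39%
Difference = 23.39 − 43.1286 = -19.7386 pp.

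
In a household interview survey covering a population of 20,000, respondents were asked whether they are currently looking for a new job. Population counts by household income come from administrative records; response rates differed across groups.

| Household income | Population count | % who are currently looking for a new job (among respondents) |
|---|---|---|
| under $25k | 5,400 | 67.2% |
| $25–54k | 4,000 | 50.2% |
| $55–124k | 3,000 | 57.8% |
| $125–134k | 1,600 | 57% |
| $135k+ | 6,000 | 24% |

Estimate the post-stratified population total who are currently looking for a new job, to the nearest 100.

9,700

Estimated count per cell = population count × respondent percentage:
  under $25k: 5,400 × 67.2% = 3628.8
  $25–54k: 4,000 × 50.2% = 2008
  $55–124k: 3,000 × 57.8% = 1734
  $125–134k: 1,600 × 57% = 912
  $135k+: 6,000 × 24% = 1440
Estimated total = 9722.8 → 9,700.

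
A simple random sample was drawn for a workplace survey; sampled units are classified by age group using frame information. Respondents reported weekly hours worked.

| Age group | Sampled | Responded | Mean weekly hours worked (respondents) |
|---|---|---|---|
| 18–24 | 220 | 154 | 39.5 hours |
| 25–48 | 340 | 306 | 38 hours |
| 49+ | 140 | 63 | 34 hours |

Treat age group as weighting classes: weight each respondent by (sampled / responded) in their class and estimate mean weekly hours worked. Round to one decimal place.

37.7

Response rates by class: 18–24 154/220 = 70%, 25–48 306/340 = 90%, 49+ 63/140 = 45%.
Each respondent's weight = sampled/responded in their class; summing within a class gives n_sampled, so:
  18–24: 220 × 39.5 = 8690
  25–48: 340 × 38 = 12,920
  49+: 140 × 34 = 4760
Adjusted estimate = 26,370 / 700 = 37.6714 → 37.7.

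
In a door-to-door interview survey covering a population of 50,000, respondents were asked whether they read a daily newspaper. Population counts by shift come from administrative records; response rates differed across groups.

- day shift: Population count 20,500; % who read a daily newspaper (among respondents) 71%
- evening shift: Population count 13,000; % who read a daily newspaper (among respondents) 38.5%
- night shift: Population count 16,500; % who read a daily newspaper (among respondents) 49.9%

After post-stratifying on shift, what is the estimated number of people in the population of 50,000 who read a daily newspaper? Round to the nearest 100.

Estimated count per cell = population count × respondent percentage:
  day shift: 20,500 × 71% = 14,555
  evening shift: 13,000 × 38.5% = 5005
  night shift: 16,500 × 49.9% = 8233.5
Estimated total = 27793.5 → 27,800.

27,800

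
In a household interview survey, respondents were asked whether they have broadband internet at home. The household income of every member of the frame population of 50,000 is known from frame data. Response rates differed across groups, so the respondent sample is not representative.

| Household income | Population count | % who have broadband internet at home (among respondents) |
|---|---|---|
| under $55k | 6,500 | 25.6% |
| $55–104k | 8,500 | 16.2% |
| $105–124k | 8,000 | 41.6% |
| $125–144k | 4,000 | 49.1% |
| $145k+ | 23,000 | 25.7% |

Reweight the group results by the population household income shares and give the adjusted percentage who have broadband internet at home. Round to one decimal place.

28.5%

Weight each group's respondent value by its population share:
  under $55k: (6,500/50,000) × 25.6 = 3.328
  $55–104k: (8,500/50,000) × 16.2 = 2.754
  $105–124k: (8,000/50,000) × 41.6 = 6.656
  $125–144k: (4,000/50,000) × 49.1 = 3.928
  $145k+: (23,000/50,000) × 25.7 = 11.822
Post-stratified estimate = 28.488 → 28.5%.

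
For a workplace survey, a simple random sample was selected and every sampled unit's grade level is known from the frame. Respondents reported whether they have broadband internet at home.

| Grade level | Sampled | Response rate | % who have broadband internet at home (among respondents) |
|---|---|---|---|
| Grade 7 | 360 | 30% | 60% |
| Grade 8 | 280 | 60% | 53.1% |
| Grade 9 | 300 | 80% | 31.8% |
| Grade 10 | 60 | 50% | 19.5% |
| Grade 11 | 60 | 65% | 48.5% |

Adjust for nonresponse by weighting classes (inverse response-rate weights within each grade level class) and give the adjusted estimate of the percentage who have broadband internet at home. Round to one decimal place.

Weighting each respondent by the inverse class response rate inflates each class back to its sampled size, so the class weight is n_sampled:
  Grade 7: 360 × 60 = 21,600
  Grade 8: 280 × 53.1 = 14,868
  Grade 9: 300 × 31.8 = 9540
  Grade 10: 60 × 19.5 = 1170
  Grade 11: 60 × 48.5 = 2910
Adjusted estimate = 50,088 / 1,060 = 47.2528 → 47.3%.

47.3%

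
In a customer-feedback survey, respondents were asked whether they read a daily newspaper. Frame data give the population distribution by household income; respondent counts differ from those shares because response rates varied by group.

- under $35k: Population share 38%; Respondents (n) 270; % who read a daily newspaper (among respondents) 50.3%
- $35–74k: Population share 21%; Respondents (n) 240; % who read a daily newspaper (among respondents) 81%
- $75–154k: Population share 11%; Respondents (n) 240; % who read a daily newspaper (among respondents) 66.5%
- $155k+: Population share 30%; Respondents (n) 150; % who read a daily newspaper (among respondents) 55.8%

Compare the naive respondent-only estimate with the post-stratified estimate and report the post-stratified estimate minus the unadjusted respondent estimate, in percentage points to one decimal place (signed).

-3.5 percentage points

Without adjustment, the pooled respondent share is:
  (270/900)×50.3 + (240/900)×81 + (240/900)×66.5 + (150/900)×55.8 = 63.7233%
Reweighting by population household income shares:
  0.38×50.3 + 0.21×81 + 0.11×66.5 + 0.3×55.8 = 60.179%
Difference = 60.179 − 63.7233 = -3.5443 pp.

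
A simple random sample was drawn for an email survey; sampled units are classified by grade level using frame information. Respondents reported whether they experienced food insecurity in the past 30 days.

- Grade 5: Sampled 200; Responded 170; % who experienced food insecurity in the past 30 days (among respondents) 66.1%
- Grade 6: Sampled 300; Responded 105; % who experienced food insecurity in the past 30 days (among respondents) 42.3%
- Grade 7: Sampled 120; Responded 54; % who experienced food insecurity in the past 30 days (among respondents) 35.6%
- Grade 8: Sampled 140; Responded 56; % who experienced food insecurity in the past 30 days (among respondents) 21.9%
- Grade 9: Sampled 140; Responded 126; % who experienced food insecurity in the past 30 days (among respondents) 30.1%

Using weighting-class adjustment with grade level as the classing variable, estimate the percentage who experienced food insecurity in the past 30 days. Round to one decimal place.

41.6%

Response rates by class: Grade 5 170/200 = 85%, Grade 6 105/300 = 35%, Grade 7 54/120 = 45%, Grade 8 56/140 = 40%, Grade 9 126/140 = 90%.
Inverse-response-rate weighting restores each class to its sampled count, so class totals weight by n_sampled:
  Grade 5: 200 × 66.1 = 13220
  Grade 6: 300 × 42.3 = 12,690
  Grade 7: 120 × 35.6 = 4272
  Grade 8: 140 × 21.9 = 3066
  Grade 9: 140 × 30.1 = 4214
Adjusted estimate = 37,462 / 900 = 41.6244 → 41.6%.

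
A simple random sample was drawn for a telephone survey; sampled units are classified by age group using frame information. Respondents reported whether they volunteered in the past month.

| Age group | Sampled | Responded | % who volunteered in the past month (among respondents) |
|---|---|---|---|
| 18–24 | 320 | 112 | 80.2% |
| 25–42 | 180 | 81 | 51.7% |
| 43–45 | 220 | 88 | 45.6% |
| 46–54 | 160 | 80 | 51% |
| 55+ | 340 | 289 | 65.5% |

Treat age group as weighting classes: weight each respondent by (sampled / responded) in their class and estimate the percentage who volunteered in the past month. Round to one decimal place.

Class response rates: 18–24 112/320 = 35%, 25–42 81/180 = 45%, 43–45 88/220 = 40%, 46–54 80/160 = 50%, 55+ 289/340 = 85%.
Each respondent's weight = sampled/responded in their class; summing within a class gives n_sampled, so:
  18–24: 320 × 80.2 = 25,664
  25–42: 180 × 51.7 = 9306
  43–45: 220 × 45.6 = 10,032
  46–54: 160 × 51 = 8160
  55+: 340 × 65.5 = 22,270
Adjusted estimate = 75,432 / 1,220 = 61.8295 → 61.8%.

61.8%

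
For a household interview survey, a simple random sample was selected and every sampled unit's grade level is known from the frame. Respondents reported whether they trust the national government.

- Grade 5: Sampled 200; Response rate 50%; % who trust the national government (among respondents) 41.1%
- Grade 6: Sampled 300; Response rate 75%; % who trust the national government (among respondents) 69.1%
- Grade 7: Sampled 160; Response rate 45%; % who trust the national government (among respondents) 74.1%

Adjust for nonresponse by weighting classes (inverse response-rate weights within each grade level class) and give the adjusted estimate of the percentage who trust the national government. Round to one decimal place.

Weighting each respondent by the inverse class response rate inflates each class back to its sampled size, so the class weight is n_sampled:
  Grade 5: 200 × 41.1 = 8220
  Grade 6: 300 × 69.1 = 20,730
  Grade 7: 160 × 74.1 = 11,856
Adjusted estimate = 40,806 / 660 = 61.8273 → 61.8%.

61.8%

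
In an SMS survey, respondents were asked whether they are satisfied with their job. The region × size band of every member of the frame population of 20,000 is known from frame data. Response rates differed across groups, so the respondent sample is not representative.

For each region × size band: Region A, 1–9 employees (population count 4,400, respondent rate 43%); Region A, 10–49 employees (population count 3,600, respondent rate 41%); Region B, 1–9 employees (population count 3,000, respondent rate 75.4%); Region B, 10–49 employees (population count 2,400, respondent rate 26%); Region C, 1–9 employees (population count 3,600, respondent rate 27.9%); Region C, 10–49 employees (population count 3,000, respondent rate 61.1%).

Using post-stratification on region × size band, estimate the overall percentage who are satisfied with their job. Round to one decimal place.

Post-stratification weights by population share, not respondent share:
  Region A, 1–9 employees: (4,400/20,000) × 43 = 9.46
  Region A, 10–49 employees: (3,600/20,000) × 41 = 7.38
  Region B, 1–9 employees: (3,000/20,000) × 75.4 = 11.31
  Region B, 10–49 employees: (2,400/20,000) × 26 = 3.12
  Region C, 1–9 employees: (3,600/20,000) × 27.9 = 5.022
  Region C, 10–49 employees: (3,000/20,000) × 61.1 = 9.165
Post-stratified estimate = 45.457 → 45.5%.

45.5%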